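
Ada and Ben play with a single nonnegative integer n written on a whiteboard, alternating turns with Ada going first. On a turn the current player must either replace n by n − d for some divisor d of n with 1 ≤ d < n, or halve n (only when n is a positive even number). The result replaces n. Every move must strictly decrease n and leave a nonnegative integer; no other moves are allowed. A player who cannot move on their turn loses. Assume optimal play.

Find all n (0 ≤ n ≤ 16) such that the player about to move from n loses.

Positions with no move are L. A position that does have a move is losing for the player to move precisely when every available move leads to a winning position for the opponent. Fill in the labels:
n=0: no move → L
n=1: no move → L
n=2: W (go to 1, an L position)
n=3: L (sole option 2(W) is W)
n=4: W (go to 3, an L position)
n=5: L (sole option 4(W) is W)
n=6: W (go to 3, an L position)
n=7: L (sole option 6(W) is W)
n=8: W (go to 7, an L position)
n=9: L (options 6(W), 8(W) are all W)
n=10: W (go to 5, an L position)
n=11: L (sole option 10(W) is W)
n=12: W (go to 9, an L position)
n=13: L (sole option 12(W) is W)
n=14: W (go to 7, an L position)
n=15: L (options 10(W), 12(W), 14(W) are all W)
n=16: W (go to 15, an L position)
The losing starting values of n are exactly the entries labelled L in this table (9 of them).

0, 1, 3, 5, 7, 9, 11, 13, 15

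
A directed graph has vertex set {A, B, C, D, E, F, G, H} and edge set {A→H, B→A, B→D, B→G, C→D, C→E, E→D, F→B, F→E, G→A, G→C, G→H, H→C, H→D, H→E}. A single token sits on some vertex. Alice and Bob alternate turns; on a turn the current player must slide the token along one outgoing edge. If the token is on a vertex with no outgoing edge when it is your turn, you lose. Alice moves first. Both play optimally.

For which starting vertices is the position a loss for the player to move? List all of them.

A, D, F

Compute win/loss labels from the base case upward. A position with no move is L. Any other position is W if it can reach an L in one move, else L.
Every edge goes from a vertex to one that appears earlier in the order D, E, C, H, A, G, B, F, so processing vertices in that order labels each vertex after all of its successors.
D: no outgoing edge → L
E: W (go to D, an L position)
C: W (go to D, an L position)
H: W (go to D, an L position)
A: L (sole option H(W) is W)
G: W (go to A, an L position)
B: W (go to A, an L position)
F: L (options B(W), E(W) are all W)
The losing starting vertices are exactly the entries labelled L in this table (3 of them).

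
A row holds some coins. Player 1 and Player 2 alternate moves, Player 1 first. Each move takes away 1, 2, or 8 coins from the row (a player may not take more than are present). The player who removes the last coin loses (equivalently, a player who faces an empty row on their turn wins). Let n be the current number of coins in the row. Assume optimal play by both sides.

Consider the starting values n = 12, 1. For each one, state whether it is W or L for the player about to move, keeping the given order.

Classify positions by backward induction: terminal positions (no move available) are W. From any other position, the mover wins iff some move reaches an L.
n=0: no move; the opponent has just taken the last coin and therefore loses → W
n=1: →0(W) only, which is W, so L
n=2: →1(L), so W
n=3: →1(L), so W
n=4: →3(W), 2(W) — all W, so L
n=5: →4(L), so W
n=6: →4(L), so W
n=7: →6(W), 5(W) — all W, so L
n=8: →7(L), so W
n=9: →7(L), so W
n=10: →9(W), 8(W), 2(W) — all W, so L
n=11: →10(L), so W
n=12: →10(L), so W

12: W, 1: L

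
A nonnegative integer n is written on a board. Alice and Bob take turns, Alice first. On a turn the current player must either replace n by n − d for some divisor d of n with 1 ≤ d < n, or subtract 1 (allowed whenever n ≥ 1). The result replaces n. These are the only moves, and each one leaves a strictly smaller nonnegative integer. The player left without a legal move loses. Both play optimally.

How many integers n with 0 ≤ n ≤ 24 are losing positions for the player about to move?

12

Positions with no move are L. A position that does have a move is losing for the player to move precisely when every available move leads to a winning position for the opponent. Fill in the labels:
n=0: no move → L
n=1: can move to 0, which is L ⇒ W
n=2: the only move is to 1(W), a W ⇒ L
n=3: can move to 2, which is L ⇒ W
n=4: can move to 2, which is L ⇒ W
n=5: the only move is to 4(W), a W ⇒ L
n=6: can move to 5, which is L ⇒ W
n=7: the only move is to 6(W), a W ⇒ L
n=8: can move to 7, which is L ⇒ W
n=9: moves to 6(W), 8(W); every one is W ⇒ L
n=10: can move to 5, which is L ⇒ W
n=11: the only move is to 10(W), a W ⇒ L
n=12: can move to 9, which is L ⇒ W
n=13: the only move is to 12(W), a W ⇒ L
n=14: can move to 7, which is L ⇒ W
n=15: moves to 10(W), 12(W), 14(W); every one is W ⇒ L
n=16: can move to 15, which is L ⇒ W
n=17: the only move is to 16(W), a W ⇒ L
n=18: can move to 9, which is L ⇒ W
n=19: the only move is to 18(W), a W ⇒ L
n=20: can move to 15, which is L ⇒ W
n=21: moves to 14(W), 18(W), 20(W); every one is W ⇒ L
n=22: can move to 11, which is L ⇒ W
n=23: the only move is to 22(W), a W ⇒ L
n=24: can move to 21, which is L ⇒ W
L entries with 0 ≤ n ≤ 24: n = 0, 2, 5, 7, 9, 11, 13, 15, 17, 19, 21, 23; that makes 12.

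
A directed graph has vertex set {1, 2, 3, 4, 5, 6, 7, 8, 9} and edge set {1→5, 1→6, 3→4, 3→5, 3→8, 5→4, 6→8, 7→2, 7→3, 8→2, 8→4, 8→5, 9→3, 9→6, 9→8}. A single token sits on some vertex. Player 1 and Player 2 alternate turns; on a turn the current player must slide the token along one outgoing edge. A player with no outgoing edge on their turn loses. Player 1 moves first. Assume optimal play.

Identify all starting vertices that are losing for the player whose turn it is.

Positions with no move are L. A position that does have a move is losing for the player to move precisely when every available move leads to a winning position for the opponent. Fill in the labels:
Every edge goes from a vertex to one that appears earlier in the order 2, 4, 5, 8, 3, 7, 6, 1, 9, so processing vertices in that order labels each vertex after all of its successors.
2: no outgoing edge → L
4: no outgoing edge → L
5: →4(L), so W
8: →4(L), so W
3: →4(L), so W
7: →2(L), so W
6: →8(W) only, which is W, so L
1: →6(L), so W
9: →6(L), so W
The losing starting vertices are exactly the entries labelled L in this table (3 of them).

2, 4, 6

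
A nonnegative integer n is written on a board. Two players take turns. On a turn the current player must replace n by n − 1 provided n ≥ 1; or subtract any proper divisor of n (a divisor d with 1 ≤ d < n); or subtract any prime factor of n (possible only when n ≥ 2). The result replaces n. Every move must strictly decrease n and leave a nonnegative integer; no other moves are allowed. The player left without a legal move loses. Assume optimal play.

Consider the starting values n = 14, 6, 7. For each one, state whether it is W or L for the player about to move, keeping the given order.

Classify positions by backward induction: terminal positions (no move available) are L. From any other position, the mover wins iff some move reaches an L.
n=0: no move → L
n=1: →0(L), so W
n=2: →0(L), so W
n=3: →0(L), so W
n=4: →2(W), 3(W) — all W, so L
n=5: →0(L), so W
n=6: →4(L), so W
n=7: →0(L), so W
n=8: →4(L), so W
n=9: →6(W), 8(W) — all W, so L
n=10: →9(L), so W
n=11: →0(L), so W
n=12: →9(L), so W
n=13: →0(L), so W
n=14: →7(W), 12(W), 13(W) — all W, so L

14: L, 6: W, 7: W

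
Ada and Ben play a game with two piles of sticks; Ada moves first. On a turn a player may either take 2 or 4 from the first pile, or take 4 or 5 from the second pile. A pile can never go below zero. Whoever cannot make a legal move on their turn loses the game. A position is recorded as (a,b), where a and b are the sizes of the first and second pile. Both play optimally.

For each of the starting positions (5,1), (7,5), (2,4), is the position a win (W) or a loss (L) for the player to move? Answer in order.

Work bottom-up. With no move the player to move loses. Otherwise the position is W if at least one move leads to an L position for the opponent, and L if every move leads to a W.
No move ever increases a pile, so every position that can arise here has a ≤ 7 and b ≤ 5; it is enough to label the cells with 0 ≤ a ≤ 7 and 0 ≤ b ≤ 5.
Every move lowers a or b (never raises either), so fill the grid row by row in increasing a, and left to right within a row: each cell's successors are then already labelled.
      b=0  b=1  b=2  b=3  b=4  b=5
a=0:    L    L    L    L    W    W
a=1:    L    L    L    L    W    W
a=2:    W    W    W    W    L    L
a=3:    W    W    W    W    L    L
a=4:    W    W    W    W    W    W
a=5:    W    W    W    W    W    W
a=6:    L    L    L    L    W    W
a=7:    L    L    L    L    W    W
Cells with no legal move (terminal, hence L): (0,0), (0,1), (0,2), (0,3), (1,0), (1,1), (1,2), (1,3).
The remaining L cells, each justified by listing all of its moves:
(2,4): moves to (0,4)(W), (2,0)(W); every one is W ⇒ L
(2,5): moves to (0,5)(W), (2,1)(W), (2,0)(W); every one is W ⇒ L
(3,4): moves to (1,4)(W), (3,0)(W); every one is W ⇒ L
(3,5): moves to (1,5)(W), (3,1)(W), (3,0)(W); every one is W ⇒ L
(6,0): moves to (4,0)(W), (2,0)(W); every one is W ⇒ L
(6,1): moves to (4,1)(W), (2,1)(W); every one is W ⇒ L
(6,2): moves to (4,2)(W), (2,2)(W); every one is W ⇒ L
(6,3): moves to (4,3)(W), (2,3)(W); every one is W ⇒ L
(7,0): moves to (5,0)(W), (3,0)(W); every one is W ⇒ L
(7,1): moves to (5,1)(W), (3,1)(W); every one is W ⇒ L
(7,2): moves to (5,2)(W), (3,2)(W); every one is W ⇒ L
(7,3): moves to (5,3)(W), (3,3)(W); every one is W ⇒ L
Every other cell has at least one move into one of the L cells above, so it is W.
(5,1): the move to (1,1) reaches an L cell, so W
(7,5): the move to (3,5) reaches an L cell, so W
(2,4): one of the L cells justified above, so L

(5,1): W, (7,5): W, (2,4): L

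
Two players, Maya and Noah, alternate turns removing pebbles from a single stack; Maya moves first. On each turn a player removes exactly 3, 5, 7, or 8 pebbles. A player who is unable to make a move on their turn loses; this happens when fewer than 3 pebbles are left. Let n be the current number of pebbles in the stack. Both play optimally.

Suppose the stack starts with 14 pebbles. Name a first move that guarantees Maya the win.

Compute win/loss labels from the base case upward. A position with no move is L. Any other position is W if it can reach an L in one move, else L.
n=0: no move → L
n=1: no move → L
n=2: no move → L
n=3: W (go to 0, an L position)
n=4: W (go to 1, an L position)
n=5: W (go to 2, an L position)
n=6: W (go to 1, an L position)
n=7: W (go to 2, an L position)
n=8: W (go to 1, an L position)
n=9: W (go to 2, an L position)
n=10: W (go to 2, an L position)
n=11: L (options 8(W), 6(W), 4(W), 3(W) are all W)
n=12: L (options 9(W), 7(W), 5(W), 4(W) are all W)
n=13: L (options 10(W), 8(W), 6(W), 5(W) are all W)
n=14: W (go to 11, an L position)
From 14, the L positions reachable in one move are: 11.

Remove 3, leaving 11.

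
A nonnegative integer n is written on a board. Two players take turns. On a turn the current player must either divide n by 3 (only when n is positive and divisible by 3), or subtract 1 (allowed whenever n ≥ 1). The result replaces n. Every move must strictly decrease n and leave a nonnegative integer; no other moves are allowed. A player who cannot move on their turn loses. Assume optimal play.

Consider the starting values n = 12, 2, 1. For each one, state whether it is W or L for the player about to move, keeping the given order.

12: W, 2: L, 1: W

Label each position W (a win for the player to move) or L (a loss). A position with no legal move is L; any other position is W exactly when some move reaches an L, and L when every move reaches a W.
n=0: no move → L
n=1: can move to 0, which is L ⇒ W
n=2: the only move is to 1(W), a W ⇒ L
n=3: can move to 2, which is L ⇒ W
n=4: the only move is to 3(W), a W ⇒ L
n=5: can move to 4, which is L ⇒ W
n=6: can move to 2, which is L ⇒ W
n=7: the only move is to 6(W), a W ⇒ L
n=8: can move to 7, which is L ⇒ W
n=9: moves to 3(W), 8(W); every one is W ⇒ L
n=10: can move to 9, which is L ⇒ W
n=11: the only move is to 10(W), a W ⇒ L
n=12: can move to 4, which is L ⇒ W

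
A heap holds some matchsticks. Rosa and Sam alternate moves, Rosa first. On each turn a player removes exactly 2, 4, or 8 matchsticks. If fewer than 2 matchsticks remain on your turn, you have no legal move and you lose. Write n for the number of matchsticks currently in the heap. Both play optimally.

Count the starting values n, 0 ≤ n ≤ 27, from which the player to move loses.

10

Build the W/L table. Terminal = L. A non-terminal position is W if it has a move to some L; otherwise it is L.
n=0: no move → L
n=1: no move → L
n=2: W (go to 0, an L position)
n=3: W (go to 1, an L position)
n=4: W (go to 0, an L position)
n=5: W (go to 1, an L position)
n=6: L (options 4(W), 2(W) are all W)
n=7: L (options 5(W), 3(W) are all W)
n=8: W (go to 6, an L position)
n=9: W (go to 7, an L position)
n=10: W (go to 6, an L position)
n=11: W (go to 7, an L position)
n=12: L (options 10(W), 8(W), 4(W) are all W)
n=13: L (options 11(W), 9(W), 5(W) are all W)
n=14: W (go to 12, an L position)
n=15: W (go to 13, an L position)
n=16: W (go to 12, an L position)
n=17: W (go to 13, an L position)
n=18: L (options 16(W), 14(W), 10(W) are all W)
n=19: L (options 17(W), 15(W), 11(W) are all W)
n=20: W (go to 18, an L position)
n=21: W (go to 19, an L position)
n=22: W (go to 18, an L position)
n=23: W (go to 19, an L position)
n=24: L (options 22(W), 20(W), 16(W) are all W)
n=25: L (options 23(W), 21(W), 17(W) are all W)
n=26: W (go to 24, an L position)
n=27: W (go to 25, an L position)
L entries with 0 ≤ n ≤ 27: n = 0, 1, 6, 7, 12, 13, 18, 19, 24, 25; that makes 10.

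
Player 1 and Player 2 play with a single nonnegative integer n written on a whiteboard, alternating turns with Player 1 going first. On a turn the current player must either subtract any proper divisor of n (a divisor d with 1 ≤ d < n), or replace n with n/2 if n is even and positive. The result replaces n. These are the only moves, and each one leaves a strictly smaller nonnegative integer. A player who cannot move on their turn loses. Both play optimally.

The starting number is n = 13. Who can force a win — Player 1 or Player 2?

Work bottom-up. With no move the player to move loses. Otherwise the position is W if at least one move leads to an L position for the opponent, and L if every move leads to a W.
n=0: no move → L
n=1: no move → L
n=2: reaches L-position 1 → W
n=3: only reaches 2(W), which is W → L
n=4: reaches L-position 3 → W
n=5: only reaches 4(W), which is W → L
n=6: reaches L-position 3 → W
n=7: only reaches 6(W), which is W → L
n=8: reaches L-position 7 → W
n=9: only reaches 6(W), 8(W), all W → L
n=10: reaches L-position 5 → W
n=11: only reaches 10(W), which is W → L
n=12: reaches L-position 9 → W
n=13: only reaches 12(W), which is W → L
Every move from 13 reaches a W position, so the mover loses.

Player 2 wins.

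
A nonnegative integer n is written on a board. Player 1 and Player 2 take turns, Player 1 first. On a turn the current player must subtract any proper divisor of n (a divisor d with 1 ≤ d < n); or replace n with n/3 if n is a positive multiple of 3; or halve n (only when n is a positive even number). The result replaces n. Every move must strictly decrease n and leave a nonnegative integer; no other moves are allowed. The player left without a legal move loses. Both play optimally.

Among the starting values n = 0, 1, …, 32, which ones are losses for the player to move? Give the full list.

0, 1, 4, 7, 9, 11, 13, 15, 17, 19, 23, 25, 28, 31

Use the standard recursion: the mover loses at a terminal position; elsewhere, the mover wins exactly when some move hands the opponent an L position.
n=0: no move → L
n=1: no move → L
n=2: W (go to 1, an L position)
n=3: W (go to 1, an L position)
n=4: L (options 2(W), 3(W) are all W)
n=5: W (go to 4, an L position)
n=6: W (go to 4, an L position)
n=7: L (sole option 6(W) is W)
n=8: W (go to 4, an L position)
n=9: L (options 3(W), 6(W), 8(W) are all W)
n=10: W (go to 9, an L position)
n=11: L (sole option 10(W) is W)
n=12: W (go to 4, an L position)
n=13: L (sole option 12(W) is W)
n=14: W (go to 7, an L position)
n=15: L (options 5(W), 10(W), 12(W), 14(W) are all W)
n=16: W (go to 15, an L position)
n=17: L (sole option 16(W) is W)
n=18: W (go to 9, an L position)
n=19: L (sole option 18(W) is W)
n=20: W (go to 15, an L position)
n=21: W (go to 7, an L position)
n=22: W (go to 11, an L position)
n=23: L (sole option 22(W) is W)
n=24: W (go to 23, an L position)
n=25: L (options 20(W), 24(W) are all W)
n=26: W (go to 13, an L position)
n=27: W (go to 9, an L position)
n=28: L (options 14(W), 21(W), 24(W), 26(W), 27(W) are all W)
n=29: W (go to 28, an L position)
n=30: W (go to 15, an L position)
n=31: L (sole option 30(W) is W)
n=32: W (go to 28, an L position)
The losing starting values of n are exactly the entries labelled L in this table (14 of them).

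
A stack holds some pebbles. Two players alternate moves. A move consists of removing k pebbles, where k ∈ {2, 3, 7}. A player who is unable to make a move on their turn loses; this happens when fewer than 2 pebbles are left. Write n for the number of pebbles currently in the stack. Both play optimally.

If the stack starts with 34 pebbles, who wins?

Label each position W (a win for the player to move) or L (a loss). A position with no legal move is L; any other position is W exactly when some move reaches an L, and L when every move reaches a W.
n=0: no move → L
n=1: no move → L
n=2: →0(L), so W
n=3: →1(L), so W
n=4: →1(L), so W
n=5: →3(W), 2(W) — all W, so L
n=6: →4(W), 3(W) — all W, so L
n=7: →5(L), so W
n=8: →6(L), so W
n=9: →6(L), so W
n=10: →8(W), 7(W), 3(W) — all W, so L
n=11: →9(W), 8(W), 4(W) — all W, so L
n=12: →10(L), so W
n=13: →11(L), so W
n=14: →11(L), so W
n=15: →13(W), 12(W), 8(W) — all W, so L
n=16: →14(W), 13(W), 9(W) — all W, so L
n=17: →15(L), so W
n=18: →16(L), so W
n=19: →16(L), so W
n=20: →18(W), 17(W), 13(W) — all W, so L
n=21: →19(W), 18(W), 14(W) — all W, so L
n=22: →20(L), so W
n=23: →21(L), so W
n=24: →21(L), so W
n=25: →23(W), 22(W), 18(W) — all W, so L
n=26: →24(W), 23(W), 19(W) — all W, so L
n=27: →25(L), so W
n=28: →26(L), so W
n=29: →26(L), so W
n=30: →28(W), 27(W), 23(W) — all W, so L
n=31: →29(W), 28(W), 24(W) — all W, so L
n=32: →30(L), so W
n=33: →31(L), so W
n=34: →31(L), so W
From 34 the player to move can remove 3, leaving 31, reaching an L position.

The first player wins.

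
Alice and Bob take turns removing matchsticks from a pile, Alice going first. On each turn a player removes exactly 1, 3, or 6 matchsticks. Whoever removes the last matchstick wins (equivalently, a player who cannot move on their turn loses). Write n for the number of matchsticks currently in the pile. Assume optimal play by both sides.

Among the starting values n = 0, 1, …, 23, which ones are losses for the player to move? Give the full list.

Build the W/L table. Terminal = L. A non-terminal position is W if it has a move to some L; otherwise it is L.
n=0: no move → L
n=1: W (go to 0, an L position)
n=2: L (sole option 1(W) is W)
n=3: W (go to 2, an L position)
n=4: L (options 3(W), 1(W) are all W)
n=5: W (go to 4, an L position)
n=6: W (go to 0, an L position)
n=7: W (go to 4, an L position)
n=8: W (go to 2, an L position)
n=9: L (options 8(W), 6(W), 3(W) are all W)
n=10: W (go to 9, an L position)
n=11: L (options 10(W), 8(W), 5(W) are all W)
n=12: W (go to 11, an L position)
n=13: L (options 12(W), 10(W), 7(W) are all W)
n=14: W (go to 13, an L position)
n=15: W (go to 9, an L position)
n=16: W (go to 13, an L position)
n=17: W (go to 11, an L position)
n=18: L (options 17(W), 15(W), 12(W) are all W)
n=19: W (go to 18, an L position)
n=20: L (options 19(W), 17(W), 14(W) are all W)
n=21: W (go to 20, an L position)
n=22: L (options 21(W), 19(W), 16(W) are all W)
n=23: W (go to 22, an L position)
Reading off the rows marked L gives the requested list; there are 9 such values of n.

0, 2, 4, 9, 11, 13, 18, 20, 22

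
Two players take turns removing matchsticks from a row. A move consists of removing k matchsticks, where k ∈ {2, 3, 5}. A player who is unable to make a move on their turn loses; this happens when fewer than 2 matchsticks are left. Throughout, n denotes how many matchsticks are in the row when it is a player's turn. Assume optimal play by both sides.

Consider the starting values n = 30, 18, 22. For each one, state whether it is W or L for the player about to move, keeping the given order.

Build the W/L table. Terminal = L. A non-terminal position is W if it has a move to some L; otherwise it is L.
n=0: no move → L
n=1: no move → L
n=2: can move to 0, which is L ⇒ W
n=3: can move to 1, which is L ⇒ W
n=4: can move to 1, which is L ⇒ W
n=5: can move to 0, which is L ⇒ W
n=6: can move to 1, which is L ⇒ W
n=7: moves to 5(W), 4(W), 2(W); every one is W ⇒ L
n=8: moves to 6(W), 5(W), 3(W); every one is W ⇒ L
n=9: can move to 7, which is L ⇒ W
n=10: can move to 8, which is L ⇒ W
n=11: can move to 8, which is L ⇒ W
n=12: can move to 7, which is L ⇒ W
n=13: can move to 8, which is L ⇒ W
n=14: moves to 12(W), 11(W), 9(W); every one is W ⇒ L
n=15: moves to 13(W), 12(W), 10(W); every one is W ⇒ L
n=16: can move to 14, which is L ⇒ W
n=17: can move to 15, which is L ⇒ W
n=18: can move to 15, which is L ⇒ W
n=19: can move to 14, which is L ⇒ W
n=20: can move to 15, which is L ⇒ W
n=21: moves to 19(W), 18(W), 16(W); every one is W ⇒ L
n=22: moves to 20(W), 19(W), 17(W); every one is W ⇒ L
n=23: can move to 21, which is L ⇒ W
n=24: can move to 22, which is L ⇒ W
n=25: can move to 22, which is L ⇒ W
n=26: can move to 21, which is L ⇒ W
n=27: can move to 22, which is L ⇒ W
n=28: moves to 26(W), 25(W), 23(W); every one is W ⇒ L
n=29: moves to 27(W), 26(W), 24(W); every one is W ⇒ L
n=30: can move to 28, which is L ⇒ W

30: W, 18: W, 22: L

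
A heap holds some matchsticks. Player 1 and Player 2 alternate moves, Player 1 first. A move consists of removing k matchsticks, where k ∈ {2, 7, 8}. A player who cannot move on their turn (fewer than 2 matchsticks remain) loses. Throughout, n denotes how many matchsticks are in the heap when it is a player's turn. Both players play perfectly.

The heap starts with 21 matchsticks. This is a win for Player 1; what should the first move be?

Build the W/L table. Terminal = L. A non-terminal position is W if it has a move to some L; otherwise it is L.
n=0: no move → L
n=1: no move → L
n=2: reaches L-position 0 → W
n=3: reaches L-position 1 → W
n=4: only reaches 2(W), which is W → L
n=5: only reaches 3(W), which is W → L
n=6: reaches L-position 4 → W
n=7: reaches L-position 5 → W
n=8: reaches L-position 1 → W
n=9: reaches L-position 1 → W
n=10: only reaches 8(W), 3(W), 2(W), all W → L
n=11: reaches L-position 4 → W
n=12: reaches L-position 10 → W
n=13: reaches L-position 5 → W
n=14: only reaches 12(W), 7(W), 6(W), all W → L
n=15: only reaches 13(W), 8(W), 7(W), all W → L
n=16: reaches L-position 14 → W
n=17: reaches L-position 15 → W
n=18: reaches L-position 10 → W
n=19: only reaches 17(W), 12(W), 11(W), all W → L
n=20: only reaches 18(W), 13(W), 12(W), all W → L
n=21: reaches L-position 19 → W
From 21, the L positions reachable in one move are: 19, 14. Any move reaching one of these is winning.

Remove 2, leaving 19.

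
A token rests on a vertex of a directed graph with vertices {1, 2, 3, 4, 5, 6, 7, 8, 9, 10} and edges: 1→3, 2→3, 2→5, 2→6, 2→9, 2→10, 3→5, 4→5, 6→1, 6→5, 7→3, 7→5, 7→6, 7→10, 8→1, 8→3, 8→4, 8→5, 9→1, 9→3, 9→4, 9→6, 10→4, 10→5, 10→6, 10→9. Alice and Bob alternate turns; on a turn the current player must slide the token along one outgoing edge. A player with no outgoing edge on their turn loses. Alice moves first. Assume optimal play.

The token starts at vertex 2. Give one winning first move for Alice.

Move to 5.

Compute win/loss labels from the base case upward. A position with no move is L. Any other position is W if it can reach an L in one move, else L.
Every edge goes from a vertex to one that appears earlier in the order 5, 3, 4, 1, 8, 6, 9, 10, 7, 2, so processing vertices in that order labels each vertex after all of its successors.
5: no outgoing edge → L
3: reaches L-position 5 → W
4: reaches L-position 5 → W
1: only reaches 3(W), which is W → L
8: reaches L-position 1 → W
6: reaches L-position 1 → W
9: reaches L-position 1 → W
10: reaches L-position 5 → W
7: reaches L-position 5 → W
2: reaches L-position 5 → W
From 2, the L positions reachable in one move are: 5.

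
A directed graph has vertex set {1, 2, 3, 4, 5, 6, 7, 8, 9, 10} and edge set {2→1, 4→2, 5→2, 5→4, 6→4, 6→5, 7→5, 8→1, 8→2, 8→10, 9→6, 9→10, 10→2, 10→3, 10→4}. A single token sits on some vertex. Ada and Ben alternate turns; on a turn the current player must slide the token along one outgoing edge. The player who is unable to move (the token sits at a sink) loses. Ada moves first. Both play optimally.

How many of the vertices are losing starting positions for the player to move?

5

Positions with no move are L. A position that does have a move is losing for the player to move precisely when every available move leads to a winning position for the opponent. Fill in the labels:
Every edge goes from a vertex to one that appears earlier in the order 1, 3, 2, 4, 5, 10, 8, 7, 6, 9, so processing vertices in that order labels each vertex after all of its successors.
1: no outgoing edge → L
3: no outgoing edge → L
2: reaches L-position 1 → W
4: only reaches 2(W), which is W → L
5: reaches L-position 4 → W
10: reaches L-position 4 → W
8: reaches L-position 1 → W
7: only reaches 5(W), which is W → L
6: reaches L-position 4 → W
9: only reaches 6(W), 10(W), all W → L
The L vertices are 1, 3, 4, 7, 9; that is 5 in all.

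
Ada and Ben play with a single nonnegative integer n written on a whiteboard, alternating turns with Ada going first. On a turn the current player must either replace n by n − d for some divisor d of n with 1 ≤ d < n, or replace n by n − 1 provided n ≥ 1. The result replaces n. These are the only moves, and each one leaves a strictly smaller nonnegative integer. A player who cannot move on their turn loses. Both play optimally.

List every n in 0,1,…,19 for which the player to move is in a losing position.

Work bottom-up. With no move the player to move loses. Otherwise the position is W if at least one move leads to an L position for the opponent, and L if every move leads to a W.
n=0: no move → L
n=1: reaches L-position 0 → W
n=2: only reaches 1(W), which is W → L
n=3: reaches L-position 2 → W
n=4: reaches L-position 2 → W
n=5: only reaches 4(W), which is W → L
n=6: reaches L-position 5 → W
n=7: only reaches 6(W), which is W → L
n=8: reaches L-position 7 → W
n=9: only reaches 6(W), 8(W), all W → L
n=10: reaches L-position 5 → W
n=11: only reaches 10(W), which is W → L
n=12: reaches L-position 9 → W
n=13: only reaches 12(W), which is W → L
n=14: reaches L-position 7 → W
n=15: only reaches 10(W), 12(W), 14(W), all W → L
n=16: reaches L-position 15 → W
n=17: only reaches 16(W), which is W → L
n=18: reaches L-position 9 → W
n=19: only reaches 18(W), which is W → L
The losing starting values of n are exactly the entries labelled L in this table (10 of them).

0, 2, 5, 7, 9, 11, 13, 15, 17, 19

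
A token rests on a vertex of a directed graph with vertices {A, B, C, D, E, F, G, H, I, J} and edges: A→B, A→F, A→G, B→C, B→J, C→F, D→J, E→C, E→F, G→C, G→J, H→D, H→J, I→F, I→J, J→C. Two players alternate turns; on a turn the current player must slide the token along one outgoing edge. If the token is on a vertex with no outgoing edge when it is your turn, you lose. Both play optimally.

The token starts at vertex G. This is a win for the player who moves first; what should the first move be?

Positions with no move are L. A position that does have a move is losing for the player to move precisely when every available move leads to a winning position for the opponent. Fill in the labels:
Every edge goes from a vertex to one that appears earlier in the order F, C, J, D, B, E, G, A, I, H, so processing vertices in that order labels each vertex after all of its successors.
F: no outgoing edge → L
C: can move to F, which is L ⇒ W
J: the only move is to C(W), a W ⇒ L
D: can move to J, which is L ⇒ W
B: can move to J, which is L ⇒ W
E: can move to F, which is L ⇒ W
G: can move to J, which is L ⇒ W
A: can move to F, which is L ⇒ W
I: can move to J, which is L ⇒ W
H: can move to J, which is L ⇒ W
From G, the L positions reachable in one move are: J.

Move to J.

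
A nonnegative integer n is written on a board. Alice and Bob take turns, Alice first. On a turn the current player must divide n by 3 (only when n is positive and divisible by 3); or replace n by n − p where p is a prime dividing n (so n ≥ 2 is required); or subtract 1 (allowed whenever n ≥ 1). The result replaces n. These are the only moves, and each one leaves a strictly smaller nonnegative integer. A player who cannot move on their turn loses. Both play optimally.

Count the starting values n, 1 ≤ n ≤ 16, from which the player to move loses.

Positions with no move are L. A position that does have a move is losing for the player to move precisely when every available move leads to a winning position for the opponent. Fill in the labels:
n=0: no move → L
n=1: →0(L), so W
n=2: →0(L), so W
n=3: →0(L), so W
n=4: →2(W), 3(W) — all W, so L
n=5: →0(L), so W
n=6: →4(L), so W
n=7: →0(L), so W
n=8: →6(W), 7(W) — all W, so L
n=9: →8(L), so W
n=10: →8(L), so W
n=11: →0(L), so W
n=12: →4(L), so W
n=13: →0(L), so W
n=14: →7(W), 12(W), 13(W) — all W, so L
n=15: →14(L), so W
n=16: →14(L), so W
L entries with 1 ≤ n ≤ 16 (n=0 is outside the asked range and is not counted): n = 4, 8, 14; that makes 3.

3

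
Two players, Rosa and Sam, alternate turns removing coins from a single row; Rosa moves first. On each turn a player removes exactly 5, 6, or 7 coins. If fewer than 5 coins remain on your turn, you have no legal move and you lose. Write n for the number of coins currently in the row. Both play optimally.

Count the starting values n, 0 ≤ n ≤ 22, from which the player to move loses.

10

Classify positions by backward induction: terminal positions (no move available) are L. From any other position, the mover wins iff some move reaches an L.
n=0: no move → L
n=1: no move → L
n=2: no move → L
n=3: no move → L
n=4: no move → L
n=5: →0(L), so W
n=6: →1(L), so W
n=7: →2(L), so W
n=8: →3(L), so W
n=9: →4(L), so W
n=10: →4(L), so W
n=11: →4(L), so W
n=12: →7(W), 6(W), 5(W) — all W, so L
n=13: →8(W), 7(W), 6(W) — all W, so L
n=14: →9(W), 8(W), 7(W) — all W, so L
n=15: →10(W), 9(W), 8(W) — all W, so L
n=16: →11(W), 10(W), 9(W) — all W, so L
n=17: →12(L), so W
n=18: →13(L), so W
n=19: →14(L), so W
n=20: →15(L), so W
n=21: →16(L), so W
n=22: →16(L), so W
L entries with 0 ≤ n ≤ 22: n = 0, 1, 2, 3, 4, 12, 13, 14, 15, 16; that makes 10.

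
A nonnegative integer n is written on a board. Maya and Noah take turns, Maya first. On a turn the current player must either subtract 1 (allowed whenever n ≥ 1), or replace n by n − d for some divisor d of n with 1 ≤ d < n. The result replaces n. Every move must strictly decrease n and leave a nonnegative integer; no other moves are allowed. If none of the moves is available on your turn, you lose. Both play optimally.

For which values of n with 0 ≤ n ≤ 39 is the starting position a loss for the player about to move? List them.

Classify positions by backward induction: terminal positions (no move available) are L. From any other position, the mover wins iff some move reaches an L.
n=0: no move → L
n=1: →0(L), so W
n=2: →1(W) only, which is W, so L
n=3: →2(L), so W
n=4: →2(L), so W
n=5: →4(W) only, which is W, so L
n=6: →5(L), so W
n=7: →6(W) only, which is W, so L
n=8: →7(L), so W
n=9: →6(W), 8(W) — all W, so L
n=10: →5(L), so W
n=11: →10(W) only, which is W, so L
n=12: →9(L), so W
n=13: →12(W) only, which is W, so L
n=14: →7(L), so W
n=15: →10(W), 12(W), 14(W) — all W, so L
n=16: →15(L), so W
n=17: →16(W) only, which is W, so L
n=18: →9(L), so W
n=19: →18(W) only, which is W, so L
n=20: →15(L), so W
n=21: →14(W), 18(W), 20(W) — all W, so L
n=22: →11(L), so W
n=23: →22(W) only, which is W, so L
n=24: →21(L), so W
n=25: →20(W), 24(W) — all W, so L
n=26: →13(L), so W
n=27: →18(W), 24(W), 26(W) — all W, so L
n=28: →21(L), so W
n=29: →28(W) only, which is W, so L
n=30: →15(L), so W
n=31: →30(W) only, which is W, so L
n=32: →31(L), so W
n=33: →22(W), 30(W), 32(W) — all W, so L
n=34: →17(L), so W
n=35: →28(W), 30(W), 34(W) — all W, so L
n=36: →27(L), so W
n=37: →36(W) only, which is W, so L
n=38: →19(L), so W
n=39: →26(W), 36(W), 38(W) — all W, so L
The losing starting values of n are exactly the entries labelled L in this table (20 of them).

0, 2, 5, 7, 9, 11, 13, 15, 17, 19, 21, 23, 25, 27, 29, 31, 33, 35, 37, 39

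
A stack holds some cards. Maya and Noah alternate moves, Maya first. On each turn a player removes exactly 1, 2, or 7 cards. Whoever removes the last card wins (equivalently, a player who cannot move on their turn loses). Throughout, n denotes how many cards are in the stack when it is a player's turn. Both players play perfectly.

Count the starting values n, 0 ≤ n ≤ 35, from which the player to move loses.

12

Work bottom-up. With no move the player to move loses. Otherwise the position is W if at least one move leads to an L position for the opponent, and L if every move leads to a W.
n=0: no move → L
n=1: can move to 0, which is L ⇒ W
n=2: can move to 0, which is L ⇒ W
n=3: moves to 2(W), 1(W); every one is W ⇒ L
n=4: can move to 3, which is L ⇒ W
n=5: can move to 3, which is L ⇒ W
n=6: moves to 5(W), 4(W); every one is W ⇒ L
n=7: can move to 6, which is L ⇒ W
n=8: can move to 6, which is L ⇒ W
n=9: moves to 8(W), 7(W), 2(W); every one is W ⇒ L
n=10: can move to 9, which is L ⇒ W
n=11: can move to 9, which is L ⇒ W
n=12: moves to 11(W), 10(W), 5(W); every one is W ⇒ L
n=13: can move to 12, which is L ⇒ W
n=14: can move to 12, which is L ⇒ W
n=15: moves to 14(W), 13(W), 8(W); every one is W ⇒ L
n=16: can move to 15, which is L ⇒ W
n=17: can move to 15, which is L ⇒ W
n=18: moves to 17(W), 16(W), 11(W); every one is W ⇒ L
n=19: can move to 18, which is L ⇒ W
n=20: can move to 18, which is L ⇒ W
n=21: moves to 20(W), 19(W), 14(W); every one is W ⇒ L
n=22: can move to 21, which is L ⇒ W
n=23: can move to 21, which is L ⇒ W
n=24: moves to 23(W), 22(W), 17(W); every one is W ⇒ L
n=25: can move to 24, which is L ⇒ W
n=26: can move to 24, which is L ⇒ W
n=27: moves to 26(W), 25(W), 20(W); every one is W ⇒ L
n=28: can move to 27, which is L ⇒ W
n=29: can move to 27, which is L ⇒ W
n=30: moves to 29(W), 28(W), 23(W); every one is W ⇒ L
n=31: can move to 30, which is L ⇒ W
n=32: can move to 30, which is L ⇒ W
n=33: moves to 32(W), 31(W), 26(W); every one is W ⇒ L
n=34: can move to 33, which is L ⇒ W
n=35: can move to 33, which is L ⇒ W
L entries with 0 ≤ n ≤ 35: n = 0, 3, 6, 9, 12, 15, 18, 21, 24, 27, 30, 33; that makes 12.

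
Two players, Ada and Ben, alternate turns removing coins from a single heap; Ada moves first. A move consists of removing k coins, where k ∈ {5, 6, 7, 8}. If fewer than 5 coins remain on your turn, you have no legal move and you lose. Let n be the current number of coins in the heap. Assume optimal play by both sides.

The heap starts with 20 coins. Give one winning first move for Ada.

Remove 5, leaving 15.

Compute win/loss labels from the base case upward. A position with no move is L. Any other position is W if it can reach an L in one move, else L.
n=0: no move → L
n=1: no move → L
n=2: no move → L
n=3: no move → L
n=4: no move → L
n=5: W (go to 0, an L position)
n=6: W (go to 1, an L position)
n=7: W (go to 2, an L position)
n=8: W (go to 3, an L position)
n=9: W (go to 4, an L position)
n=10: W (go to 4, an L position)
n=11: W (go to 4, an L position)
n=12: W (go to 4, an L position)
n=13: L (options 8(W), 7(W), 6(W), 5(W) are all W)
n=14: L (options 9(W), 8(W), 7(W), 6(W) are all W)
n=15: L (options 10(W), 9(W), 8(W), 7(W) are all W)
n=16: L (options 11(W), 10(W), 9(W), 8(W) are all W)
n=17: L (options 12(W), 11(W), 10(W), 9(W) are all W)
n=18: W (go to 13, an L position)
n=19: W (go to 14, an L position)
n=20: W (go to 15, an L position)
From 20, the L positions reachable in one move are: 15, 14, 13. Any move reaching one of these is winning.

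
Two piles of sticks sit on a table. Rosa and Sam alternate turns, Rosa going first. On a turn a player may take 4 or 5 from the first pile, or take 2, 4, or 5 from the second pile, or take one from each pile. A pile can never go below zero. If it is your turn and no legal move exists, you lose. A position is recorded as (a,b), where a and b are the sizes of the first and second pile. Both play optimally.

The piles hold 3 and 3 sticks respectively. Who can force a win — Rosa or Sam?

Positions with no move are L. A position that does have a move is losing for the player to move precisely when every available move leads to a winning position for the opponent. Fill in the labels:
No move ever increases a pile, so every position that can arise here has a ≤ 3 and b ≤ 3; it is enough to label the cells with 0 ≤ a ≤ 3 and 0 ≤ b ≤ 3.
Every move lowers a or b (never raises either), so fill the grid row by row in increasing a, and left to right within a row: each cell's successors are then already labelled.
      b=0  b=1  b=2  b=3
a=0:    L    L    W    W
a=1:    L    W    W    L
a=2:    L    W    W    L
a=3:    L    W    W    L
Cells with no legal move (terminal, hence L): (0,0), (0,1), (1,0), (2,0), (3,0).
The remaining L cells, each justified by listing all of its moves:
(1,3): L (options (1,1)(W), (0,2)(W) are all W)
(2,3): L (options (2,1)(W), (1,2)(W) are all W)
(3,3): L (options (3,1)(W), (2,2)(W) are all W)
Every other cell has at least one move into one of the L cells above, so it is W.
Every move from (3,3) reaches a W position, so the mover loses.

Sam wins.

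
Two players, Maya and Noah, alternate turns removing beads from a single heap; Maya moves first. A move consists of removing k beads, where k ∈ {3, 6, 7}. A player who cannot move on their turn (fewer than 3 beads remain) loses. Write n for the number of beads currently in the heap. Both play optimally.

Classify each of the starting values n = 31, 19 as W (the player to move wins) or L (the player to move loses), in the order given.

Label each position W (a win for the player to move) or L (a loss). A position with no legal move is L; any other position is W exactly when some move reaches an L, and L when every move reaches a W.
n=0: no move → L
n=1: no move → L
n=2: no move → L
n=3: →0(L), so W
n=4: →1(L), so W
n=5: →2(L), so W
n=6: →0(L), so W
n=7: →1(L), so W
n=8: →2(L), so W
n=9: →2(L), so W
n=10: →7(W), 4(W), 3(W) — all W, so L
n=11: →8(W), 5(W), 4(W) — all W, so L
n=12: →9(W), 6(W), 5(W) — all W, so L
n=13: →10(L), so W
n=14: →11(L), so W
n=15: →12(L), so W
n=16: →10(L), so W
n=17: →11(L), so W
n=18: →12(L), so W
n=19: →12(L), so W
n=20: →17(W), 14(W), 13(W) — all W, so L
n=21: →18(W), 15(W), 14(W) — all W, so L
n=22: →19(W), 16(W), 15(W) — all W, so L
n=23: →20(L), so W
n=24: →21(L), so W
n=25: →22(L), so W
n=26: →20(L), so W
n=27: →21(L), so W
n=28: →22(L), so W
n=29: →22(L), so W
n=30: →27(W), 24(W), 23(W) — all W, so L
n=31: →28(W), 25(W), 24(W) — all W, so L

31: L, 19: W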